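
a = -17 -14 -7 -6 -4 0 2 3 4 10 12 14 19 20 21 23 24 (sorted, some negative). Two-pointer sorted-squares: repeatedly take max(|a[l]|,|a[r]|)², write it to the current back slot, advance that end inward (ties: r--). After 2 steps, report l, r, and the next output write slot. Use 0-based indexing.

l=0, r=14, next write slot=14

l=0 r=16: |-17|<=|24| out[16]=576, r--
l=0 r=15: |-17|<=|23| out[15]=529, r--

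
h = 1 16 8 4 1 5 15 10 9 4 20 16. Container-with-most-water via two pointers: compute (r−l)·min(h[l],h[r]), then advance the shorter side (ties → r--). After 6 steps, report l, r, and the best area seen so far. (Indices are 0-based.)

l=5, r=10, best area=160

[0,11] min(1,16)*11=11 best=11 * → l++
[1,11] min(16,16)*10=160 best=160 * → r--
[1,10] min(16,20)*9=144 best=160 → l++
[2,10] min(8,20)*8=64 best=160 → l++
[3,10] min(4,20)*7=28 best=160 → l++
[4,10] min(1,20)*6=6 best=160 → l++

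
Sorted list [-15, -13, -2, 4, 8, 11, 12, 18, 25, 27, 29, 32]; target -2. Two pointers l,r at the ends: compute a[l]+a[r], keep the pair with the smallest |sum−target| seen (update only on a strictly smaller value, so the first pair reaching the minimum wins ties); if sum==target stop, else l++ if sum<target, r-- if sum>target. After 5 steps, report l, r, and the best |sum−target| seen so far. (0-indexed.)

[0,11] -15+32=17 d=19 * → r--
[0,10] -15+29=14 d=16 * → r--
[0,9] -15+27=12 d=14 * → r--
[0,8] -15+25=10 d=12 * → r--
[0,7] -15+18=3 d=5 * → r--

l=0, r=6, best |Δ|=5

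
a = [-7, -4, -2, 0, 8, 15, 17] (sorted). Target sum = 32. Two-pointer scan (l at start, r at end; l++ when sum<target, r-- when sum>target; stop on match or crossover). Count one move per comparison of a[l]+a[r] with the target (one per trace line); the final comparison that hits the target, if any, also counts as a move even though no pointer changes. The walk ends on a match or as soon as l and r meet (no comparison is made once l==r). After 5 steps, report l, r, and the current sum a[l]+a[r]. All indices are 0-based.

l=5, r=6, sum=32

l=0 r=6: -7+17=10 <32, l++
l=1 r=6: -4+17=13 <32, l++
l=2 r=6: -2+17=15 <32, l++
l=3 r=6: 0+17=17 <32, l++
l=4 r=6: 8+17=25 <32, l++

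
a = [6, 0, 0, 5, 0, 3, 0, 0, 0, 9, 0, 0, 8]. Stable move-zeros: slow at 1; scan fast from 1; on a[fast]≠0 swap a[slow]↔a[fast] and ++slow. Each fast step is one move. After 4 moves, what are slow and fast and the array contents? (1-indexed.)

(s=1,f=1) a[fast]=6≠0 swap→a[1]=6 → slow++,fast++
(s=2,f=2) a[fast]=0 → fast++
(s=2,f=3) a[fast]=0 → fast++
(s=2,f=4) a[fast]=5≠0 swap→a[2]=5 → slow++,fast++

slow=3, fast=5, a=[6, 5, 0, 0, 0, 3, 0, 0, 0, 9, 0, 0, 8]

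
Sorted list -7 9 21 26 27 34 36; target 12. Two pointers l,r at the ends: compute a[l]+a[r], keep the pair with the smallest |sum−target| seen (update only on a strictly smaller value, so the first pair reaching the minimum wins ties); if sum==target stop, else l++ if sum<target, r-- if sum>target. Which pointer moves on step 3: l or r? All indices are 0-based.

r

l=0 r=6: -7+36=29 d=17 *, r--
l=0 r=5: -7+34=27 d=15 *, r--
l=0 r=4: -7+27=20 d=8 *, r--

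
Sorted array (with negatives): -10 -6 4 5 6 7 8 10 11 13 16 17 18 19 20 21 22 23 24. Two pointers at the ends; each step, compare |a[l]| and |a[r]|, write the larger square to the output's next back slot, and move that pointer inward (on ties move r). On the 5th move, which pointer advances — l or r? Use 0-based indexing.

r

l=0 r=18: |-10|<=|24| out[18]=576, r--
l=0 r=17: |-10|<=|23| out[17]=529, r--
l=0 r=16: |-10|<=|22| out[16]=484, r--
l=0 r=15: |-10|<=|21| out[15]=441, r--
l=0 r=14: |-10|<=|20| out[14]=400, r--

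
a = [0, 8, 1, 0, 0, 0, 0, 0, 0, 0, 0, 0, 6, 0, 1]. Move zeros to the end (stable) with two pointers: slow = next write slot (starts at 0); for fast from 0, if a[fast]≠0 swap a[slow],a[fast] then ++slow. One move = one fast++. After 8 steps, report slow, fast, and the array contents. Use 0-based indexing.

(s=0,f=0) a[fast]=0 → fast++
(s=0,f=1) a[fast]=8≠0 swap→a[0]=8 → slow++,fast++
(s=1,f=2) a[fast]=1≠0 swap→a[1]=1 → slow++,fast++
(s=2,f=3) a[fast]=0 → fast++
(s=2,f=4) a[fast]=0 → fast++
(s=2,f=5) a[fast]=0 → fast++
(s=2,f=6) a[fast]=0 → fast++
(s=2,f=7) a[fast]=0 → fast++

slow=2, fast=8, a=[8, 1, 0, 0, 0, 0, 0, 0, 0, 0, 0, 0, 6, 0, 1]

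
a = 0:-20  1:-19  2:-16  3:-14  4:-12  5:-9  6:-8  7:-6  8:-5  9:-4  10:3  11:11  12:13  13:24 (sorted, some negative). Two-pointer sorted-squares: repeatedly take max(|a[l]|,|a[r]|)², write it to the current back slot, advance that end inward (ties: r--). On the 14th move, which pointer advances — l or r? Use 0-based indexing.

[0,13] |-20|<=|24| out[13]=576 → r--
[0,12] |-20|>|13| out[12]=400 → l++
[1,12] |-19|>|13| out[11]=361 → l++
[2,12] |-16|>|13| out[10]=256 → l++
[3,12] |-14|>|13| out[9]=196 → l++
[4,12] |-12|<=|13| out[8]=169 → r--
[4,11] |-12|>|11| out[7]=144 → l++
[5,11] |-9|<=|11| out[6]=121 → r--
[5,10] |-9|>|3| out[5]=81 → l++
[6,10] |-8|>|3| out[4]=64 → l++
[7,10] |-6|>|3| out[3]=36 → l++
[8,10] |-5|>|3| out[2]=25 → l++
[9,10] |-4|>|3| out[1]=16 → l++
[10,10] |3|<=|3| out[0]=9 → r--

r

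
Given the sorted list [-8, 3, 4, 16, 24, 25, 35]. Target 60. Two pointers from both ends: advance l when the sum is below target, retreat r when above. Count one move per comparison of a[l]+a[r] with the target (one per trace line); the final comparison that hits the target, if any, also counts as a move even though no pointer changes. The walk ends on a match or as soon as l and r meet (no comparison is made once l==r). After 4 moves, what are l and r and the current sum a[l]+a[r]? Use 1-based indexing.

l=5, r=7, sum=59

[1,7] -8+35=27 <60 → l++
[2,7] 3+35=38 <60 → l++
[3,7] 4+35=39 <60 → l++
[4,7] 16+35=51 <60 → l++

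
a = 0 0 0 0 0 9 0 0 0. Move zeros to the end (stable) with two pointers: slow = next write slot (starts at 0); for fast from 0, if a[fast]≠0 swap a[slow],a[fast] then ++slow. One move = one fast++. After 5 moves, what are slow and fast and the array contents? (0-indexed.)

slow=0, fast=5, a=[0, 0, 0, 0, 0, 9, 0, 0, 0]

(s=0,f=0) a[fast]=0 → fast++
(s=0,f=1) a[fast]=0 → fast++
(s=0,f=2) a[fast]=0 → fast++
(s=0,f=3) a[fast]=0 → fast++
(s=0,f=4) a[fast]=0 → fast++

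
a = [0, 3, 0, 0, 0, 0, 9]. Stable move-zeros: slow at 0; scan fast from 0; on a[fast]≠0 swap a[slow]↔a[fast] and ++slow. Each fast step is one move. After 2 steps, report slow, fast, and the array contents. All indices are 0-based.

slow=1, fast=2, a=[3, 0, 0, 0, 0, 0, 9]

(s=0,f=0) a[fast]=0 → fast++
(s=0,f=1) a[fast]=3≠0 swap→a[0]=3 → slow++,fast++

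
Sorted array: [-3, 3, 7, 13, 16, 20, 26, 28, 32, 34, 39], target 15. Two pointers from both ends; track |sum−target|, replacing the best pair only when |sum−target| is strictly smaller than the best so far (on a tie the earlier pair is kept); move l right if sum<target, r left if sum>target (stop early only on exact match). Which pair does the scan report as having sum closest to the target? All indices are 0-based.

[0,10] -3+39=36 d=21 * → r--
[0,9] -3+34=31 d=16 * → r--
[0,8] -3+32=29 d=14 * → r--
[0,7] -3+28=25 d=10 * → r--
[0,6] -3+26=23 d=8 * → r--
[0,5] -3+20=17 d=2 * → r--
[0,4] -3+16=13 d=2 → l++
[1,4] 3+16=19 d=4 → r--
[1,3] 3+13=16 d=1 * → r--
[1,2] 3+7=10 d=5 → l++

pair (3, 13) with sum 16 (|Δ|=1)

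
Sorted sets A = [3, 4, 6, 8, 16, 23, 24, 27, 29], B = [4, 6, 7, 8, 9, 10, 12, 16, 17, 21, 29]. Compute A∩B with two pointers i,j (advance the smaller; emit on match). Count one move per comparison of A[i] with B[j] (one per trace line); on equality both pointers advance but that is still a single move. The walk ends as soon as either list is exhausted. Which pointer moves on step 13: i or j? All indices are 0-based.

i

i=0 j=0: 3<4, i++
i=1 j=0: 4==4 emit, i++,j++
i=2 j=1: 6==6 emit, i++,j++
i=3 j=2: 8>7, j++
i=3 j=3: 8==8 emit, i++,j++
i=4 j=4: 16>9, j++
i=4 j=5: 16>10, j++
i=4 j=6: 16>12, j++
i=4 j=7: 16==16 emit, i++,j++
i=5 j=8: 23>17, j++
i=5 j=9: 23>21, j++
i=5 j=10: 23<29, i++
i=6 j=10: 24<29, i++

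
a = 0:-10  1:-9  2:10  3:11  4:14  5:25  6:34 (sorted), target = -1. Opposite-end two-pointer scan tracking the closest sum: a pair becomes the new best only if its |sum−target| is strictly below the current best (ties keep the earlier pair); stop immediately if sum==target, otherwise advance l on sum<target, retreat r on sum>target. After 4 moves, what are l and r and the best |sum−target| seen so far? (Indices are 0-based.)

l=0 r=6: -10+34=24 d=25 *, r--
l=0 r=5: -10+25=15 d=16 *, r--
l=0 r=4: -10+14=4 d=5 *, r--
l=0 r=3: -10+11=1 d=2 *, r--

l=0, r=2, best |Δ|=2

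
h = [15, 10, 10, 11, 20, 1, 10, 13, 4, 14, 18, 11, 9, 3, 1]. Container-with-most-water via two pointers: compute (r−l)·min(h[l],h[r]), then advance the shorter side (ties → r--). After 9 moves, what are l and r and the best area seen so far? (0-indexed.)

l=0 r=14: min(15,1)*14=14 best=14 *, r--
l=0 r=13: min(15,3)*13=39 best=39 *, r--
l=0 r=12: min(15,9)*12=108 best=108 *, r--
l=0 r=11: min(15,11)*11=121 best=121 *, r--
l=0 r=10: min(15,18)*10=150 best=150 *, l++
l=1 r=10: min(10,18)*9=90 best=150, l++
l=2 r=10: min(10,18)*8=80 best=150, l++
l=3 r=10: min(11,18)*7=77 best=150, l++
l=4 r=10: min(20,18)*6=108 best=150, r--

l=4, r=9, best area=150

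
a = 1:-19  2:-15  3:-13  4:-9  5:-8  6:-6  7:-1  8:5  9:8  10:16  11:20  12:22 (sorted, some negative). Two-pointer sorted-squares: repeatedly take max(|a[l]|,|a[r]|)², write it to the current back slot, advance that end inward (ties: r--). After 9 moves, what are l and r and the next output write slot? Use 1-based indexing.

l=1 r=12: |-19|<=|22| out[12]=484, r--
l=1 r=11: |-19|<=|20| out[11]=400, r--
l=1 r=10: |-19|>|16| out[10]=361, l++
l=2 r=10: |-15|<=|16| out[9]=256, r--
l=2 r=9: |-15|>|8| out[8]=225, l++
l=3 r=9: |-13|>|8| out[7]=169, l++
l=4 r=9: |-9|>|8| out[6]=81, l++
l=5 r=9: |-8|<=|8| out[5]=64, r--
l=5 r=8: |-8|>|5| out[4]=64, l++

l=6, r=8, next write slot=3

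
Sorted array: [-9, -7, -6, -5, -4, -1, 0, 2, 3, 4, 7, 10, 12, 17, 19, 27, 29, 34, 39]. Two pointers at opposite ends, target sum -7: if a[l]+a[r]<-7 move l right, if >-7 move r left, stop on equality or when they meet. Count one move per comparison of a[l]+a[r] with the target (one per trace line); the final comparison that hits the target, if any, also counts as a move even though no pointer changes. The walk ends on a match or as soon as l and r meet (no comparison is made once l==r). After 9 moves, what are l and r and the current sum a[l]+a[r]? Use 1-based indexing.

[1,19] -9+39=30 >-7 → r--
[1,18] -9+34=25 >-7 → r--
[1,17] -9+29=20 >-7 → r--
[1,16] -9+27=18 >-7 → r--
[1,15] -9+19=10 >-7 → r--
[1,14] -9+17=8 >-7 → r--
[1,13] -9+12=3 >-7 → r--
[1,12] -9+10=1 >-7 → r--
[1,11] -9+7=-2 >-7 → r--

l=1, r=10, sum=-5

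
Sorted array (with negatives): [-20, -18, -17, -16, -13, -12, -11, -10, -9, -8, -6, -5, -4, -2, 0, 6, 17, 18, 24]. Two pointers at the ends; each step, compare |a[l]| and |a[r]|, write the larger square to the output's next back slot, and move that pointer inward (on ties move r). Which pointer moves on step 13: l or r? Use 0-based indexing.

l

l=0 r=18: |-20|<=|24| out[18]=576, r--
l=0 r=17: |-20|>|18| out[17]=400, l++
l=1 r=17: |-18|<=|18| out[16]=324, r--
l=1 r=16: |-18|>|17| out[15]=324, l++
l=2 r=16: |-17|<=|17| out[14]=289, r--
l=2 r=15: |-17|>|6| out[13]=289, l++
l=3 r=15: |-16|>|6| out[12]=256, l++
l=4 r=15: |-13|>|6| out[11]=169, l++
l=5 r=15: |-12|>|6| out[10]=144, l++
l=6 r=15: |-11|>|6| out[9]=121, l++
l=7 r=15: |-10|>|6| out[8]=100, l++
l=8 r=15: |-9|>|6| out[7]=81, l++
l=9 r=15: |-8|>|6| out[6]=64, l++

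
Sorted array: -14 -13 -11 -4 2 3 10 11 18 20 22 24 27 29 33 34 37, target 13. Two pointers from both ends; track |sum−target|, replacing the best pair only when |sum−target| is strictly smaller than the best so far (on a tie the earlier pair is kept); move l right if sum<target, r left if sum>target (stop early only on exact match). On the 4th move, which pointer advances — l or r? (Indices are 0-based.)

r

l=0 r=16: -14+37=23 d=10 *, r--
l=0 r=15: -14+34=20 d=7 *, r--
l=0 r=14: -14+33=19 d=6 *, r--
l=0 r=13: -14+29=15 d=2 *, r--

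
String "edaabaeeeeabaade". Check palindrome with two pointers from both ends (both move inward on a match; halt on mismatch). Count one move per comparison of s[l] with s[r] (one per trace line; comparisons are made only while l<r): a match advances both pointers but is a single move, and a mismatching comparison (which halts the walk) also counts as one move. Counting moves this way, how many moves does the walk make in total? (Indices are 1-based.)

8 moves

l=1 r=16: 'e'=='e', l++,r--
l=2 r=15: 'd'=='d', l++,r--
l=3 r=14: 'a'=='a', l++,r--
l=4 r=13: 'a'=='a', l++,r--
l=5 r=12: 'b'=='b', l++,r--
l=6 r=11: 'a'=='a', l++,r--
l=7 r=10: 'e'=='e', l++,r--
l=8 r=9: 'e'=='e', l++,r--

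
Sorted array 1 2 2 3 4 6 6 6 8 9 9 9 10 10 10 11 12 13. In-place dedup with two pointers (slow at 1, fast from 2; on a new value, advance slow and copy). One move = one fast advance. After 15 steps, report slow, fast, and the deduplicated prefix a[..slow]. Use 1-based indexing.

slow=9, fast=17, prefix=[1, 2, 3, 4, 6, 8, 9, 10, 11]

(s=1,f=2) a[fast]=2≠a[slow]=1 write a[2]=2 → slow++,fast++
(s=2,f=3) a[fast]=2=a[slow] dup → fast++
(s=2,f=4) a[fast]=3≠a[slow]=2 write a[3]=3 → slow++,fast++
(s=3,f=5) a[fast]=4≠a[slow]=3 write a[4]=4 → slow++,fast++
(s=4,f=6) a[fast]=6≠a[slow]=4 write a[5]=6 → slow++,fast++
(s=5,f=7) a[fast]=6=a[slow] dup → fast++
(s=5,f=8) a[fast]=6=a[slow] dup → fast++
(s=5,f=9) a[fast]=8≠a[slow]=6 write a[6]=8 → slow++,fast++
(s=6,f=10) a[fast]=9≠a[slow]=8 write a[7]=9 → slow++,fast++
(s=7,f=11) a[fast]=9=a[slow] dup → fast++
(s=7,f=12) a[fast]=9=a[slow] dup → fast++
(s=7,f=13) a[fast]=10≠a[slow]=9 write a[8]=10 → slow++,fast++
(s=8,f=14) a[fast]=10=a[slow] dup → fast++
(s=8,f=15) a[fast]=10=a[slow] dup → fast++
(s=8,f=16) a[fast]=11≠a[slow]=10 write a[9]=11 → slow++,fast++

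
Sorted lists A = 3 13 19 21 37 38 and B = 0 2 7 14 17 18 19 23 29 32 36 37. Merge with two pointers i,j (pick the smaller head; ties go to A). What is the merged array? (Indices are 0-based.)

[0, 2, 3, 7, 13, 14, 17, 18, 19, 19, 21, 23, 29, 32, 36, 37, 37, 38]

i=0 j=0: A[i]=3>B[j]=0 take 0, j++
i=0 j=1: A[i]=3>B[j]=2 take 2, j++
i=0 j=2: A[i]=3<=B[j]=7 take 3, i++
i=1 j=2: A[i]=13>B[j]=7 take 7, j++
i=1 j=3: A[i]=13<=B[j]=14 take 13, i++
i=2 j=3: A[i]=19>B[j]=14 take 14, j++
i=2 j=4: A[i]=19>B[j]=17 take 17, j++
i=2 j=5: A[i]=19>B[j]=18 take 18, j++
i=2 j=6: A[i]=19<=B[j]=19 take 19, i++
i=3 j=6: A[i]=21>B[j]=19 take 19, j++
i=3 j=7: A[i]=21<=B[j]=23 take 21, i++
i=4 j=7: A[i]=37>B[j]=23 take 23, j++
i=4 j=8: A[i]=37>B[j]=29 take 29, j++
i=4 j=9: A[i]=37>B[j]=32 take 32, j++
i=4 j=10: A[i]=37>B[j]=36 take 36, j++
i=4 j=11: A[i]=37<=B[j]=37 take 37, i++
i=5 j=11: A[i]=38>B[j]=37 take 37, j++
i=5 j=12: B done, take A[i]=38, i++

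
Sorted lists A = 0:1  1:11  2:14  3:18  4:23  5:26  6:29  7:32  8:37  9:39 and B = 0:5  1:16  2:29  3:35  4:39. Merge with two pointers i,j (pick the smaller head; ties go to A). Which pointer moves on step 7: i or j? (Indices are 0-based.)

i=0 j=0: A[i]=1<=B[j]=5 take 1, i++
i=1 j=0: A[i]=11>B[j]=5 take 5, j++
i=1 j=1: A[i]=11<=B[j]=16 take 11, i++
i=2 j=1: A[i]=14<=B[j]=16 take 14, i++
i=3 j=1: A[i]=18>B[j]=16 take 16, j++
i=3 j=2: A[i]=18<=B[j]=29 take 18, i++
i=4 j=2: A[i]=23<=B[j]=29 take 23, i++

i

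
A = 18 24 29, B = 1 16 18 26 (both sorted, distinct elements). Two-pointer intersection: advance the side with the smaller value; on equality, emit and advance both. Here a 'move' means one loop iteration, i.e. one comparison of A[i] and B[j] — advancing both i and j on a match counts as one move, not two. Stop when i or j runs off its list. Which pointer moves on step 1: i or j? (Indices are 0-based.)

j

[i=0,j=0] 18>1 → j++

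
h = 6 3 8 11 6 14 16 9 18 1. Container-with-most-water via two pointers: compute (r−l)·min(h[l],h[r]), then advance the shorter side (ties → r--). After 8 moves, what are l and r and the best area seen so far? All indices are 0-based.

l=7, r=8, best area=55

l=0 r=9: min(6,1)*9=9 best=9 *, r--
l=0 r=8: min(6,18)*8=48 best=48 *, l++
l=1 r=8: min(3,18)*7=21 best=48, l++
l=2 r=8: min(8,18)*6=48 best=48, l++
l=3 r=8: min(11,18)*5=55 best=55 *, l++
l=4 r=8: min(6,18)*4=24 best=55, l++
l=5 r=8: min(14,18)*3=42 best=55, l++
l=6 r=8: min(16,18)*2=32 best=55, l++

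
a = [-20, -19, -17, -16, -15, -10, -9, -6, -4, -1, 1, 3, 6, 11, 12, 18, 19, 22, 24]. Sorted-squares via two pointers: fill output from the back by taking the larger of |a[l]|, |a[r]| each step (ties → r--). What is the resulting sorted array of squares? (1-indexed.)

l=1 r=19: |-20|<=|24| out[19]=576, r--
l=1 r=18: |-20|<=|22| out[18]=484, r--
l=1 r=17: |-20|>|19| out[17]=400, l++
l=2 r=17: |-19|<=|19| out[16]=361, r--
l=2 r=16: |-19|>|18| out[15]=361, l++
l=3 r=16: |-17|<=|18| out[14]=324, r--
l=3 r=15: |-17|>|12| out[13]=289, l++
l=4 r=15: |-16|>|12| out[12]=256, l++
l=5 r=15: |-15|>|12| out[11]=225, l++
l=6 r=15: |-10|<=|12| out[10]=144, r--
l=6 r=14: |-10|<=|11| out[9]=121, r--
l=6 r=13: |-10|>|6| out[8]=100, l++
l=7 r=13: |-9|>|6| out[7]=81, l++
l=8 r=13: |-6|<=|6| out[6]=36, r--
l=8 r=12: |-6|>|3| out[5]=36, l++
l=9 r=12: |-4|>|3| out[4]=16, l++
l=10 r=12: |-1|<=|3| out[3]=9, r--
l=10 r=11: |-1|<=|1| out[2]=1, r--
l=10 r=10: |-1|<=|-1| out[1]=1, r--

[1, 1, 9, 16, 36, 36, 81, 100, 121, 144, 225, 256, 289, 324, 361, 361, 400, 484, 576]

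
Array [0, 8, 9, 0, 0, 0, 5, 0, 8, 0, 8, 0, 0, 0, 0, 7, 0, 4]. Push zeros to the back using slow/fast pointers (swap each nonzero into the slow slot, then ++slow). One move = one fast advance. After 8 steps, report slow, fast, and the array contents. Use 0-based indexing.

slow=3, fast=8, a=[8, 9, 5, 0, 0, 0, 0, 0, 8, 0, 8, 0, 0, 0, 0, 7, 0, 4]

slow=0 fast=0: a[fast]=0, fast++
slow=0 fast=1: a[fast]=8≠0 swap→a[0]=8, slow++,fast++
slow=1 fast=2: a[fast]=9≠0 swap→a[1]=9, slow++,fast++
slow=2 fast=3: a[fast]=0, fast++
slow=2 fast=4: a[fast]=0, fast++
slow=2 fast=5: a[fast]=0, fast++
slow=2 fast=6: a[fast]=5≠0 swap→a[2]=5, slow++,fast++
slow=3 fast=7: a[fast]=0, fast++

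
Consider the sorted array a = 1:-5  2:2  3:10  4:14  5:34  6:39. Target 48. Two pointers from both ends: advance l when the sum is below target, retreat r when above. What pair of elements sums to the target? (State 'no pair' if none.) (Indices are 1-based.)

[1,6] -5+39=34 <48 → l++
[2,6] 2+39=41 <48 → l++
[3,6] 10+39=49 >48 → r--
[3,5] 10+34=44 <48 → l++
[4,5] 14+34=48 → found

(14, 34)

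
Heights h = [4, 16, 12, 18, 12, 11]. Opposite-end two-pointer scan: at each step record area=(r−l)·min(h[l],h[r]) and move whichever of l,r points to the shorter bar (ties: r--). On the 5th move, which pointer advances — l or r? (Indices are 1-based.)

l

l=1 r=6: min(4,11)*5=20 best=20 *, l++
l=2 r=6: min(16,11)*4=44 best=44 *, r--
l=2 r=5: min(16,12)*3=36 best=44, r--
l=2 r=4: min(16,18)*2=32 best=44, l++
l=3 r=4: min(12,18)*1=12 best=44, l++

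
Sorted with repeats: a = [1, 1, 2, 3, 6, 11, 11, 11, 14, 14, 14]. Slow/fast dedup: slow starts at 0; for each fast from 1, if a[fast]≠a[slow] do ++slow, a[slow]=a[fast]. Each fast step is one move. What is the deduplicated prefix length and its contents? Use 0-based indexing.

slow=0 fast=1: a[fast]=1=a[slow] dup, fast++
slow=0 fast=2: a[fast]=2≠a[slow]=1 write a[1]=2, slow++,fast++
slow=1 fast=3: a[fast]=3≠a[slow]=2 write a[2]=3, slow++,fast++
slow=2 fast=4: a[fast]=6≠a[slow]=3 write a[3]=6, slow++,fast++
slow=3 fast=5: a[fast]=11≠a[slow]=6 write a[4]=11, slow++,fast++
slow=4 fast=6: a[fast]=11=a[slow] dup, fast++
slow=4 fast=7: a[fast]=11=a[slow] dup, fast++
slow=4 fast=8: a[fast]=14≠a[slow]=11 write a[5]=14, slow++,fast++
slow=5 fast=9: a[fast]=14=a[slow] dup, fast++
slow=5 fast=10: a[fast]=14=a[slow] dup, fast++

length 6; prefix = [1, 2, 3, 6, 11, 14]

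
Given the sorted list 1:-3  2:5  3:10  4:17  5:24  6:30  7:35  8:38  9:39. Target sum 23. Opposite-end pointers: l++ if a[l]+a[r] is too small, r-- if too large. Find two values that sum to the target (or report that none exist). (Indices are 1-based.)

l=1 r=9: -3+39=36 >23, r--
l=1 r=8: -3+38=35 >23, r--
l=1 r=7: -3+35=32 >23, r--
l=1 r=6: -3+30=27 >23, r--
l=1 r=5: -3+24=21 <23, l++
l=2 r=5: 5+24=29 >23, r--
l=2 r=4: 5+17=22 <23, l++
l=3 r=4: 10+17=27 >23, r--

no pair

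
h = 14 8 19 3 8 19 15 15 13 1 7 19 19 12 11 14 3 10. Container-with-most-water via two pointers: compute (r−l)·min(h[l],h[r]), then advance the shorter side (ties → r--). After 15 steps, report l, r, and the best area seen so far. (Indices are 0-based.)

l=0 r=17: min(14,10)*17=170 best=170 *, r--
l=0 r=16: min(14,3)*16=48 best=170, r--
l=0 r=15: min(14,14)*15=210 best=210 *, r--
l=0 r=14: min(14,11)*14=154 best=210, r--
l=0 r=13: min(14,12)*13=156 best=210, r--
l=0 r=12: min(14,19)*12=168 best=210, l++
l=1 r=12: min(8,19)*11=88 best=210, l++
l=2 r=12: min(19,19)*10=190 best=210, r--
l=2 r=11: min(19,19)*9=171 best=210, r--
l=2 r=10: min(19,7)*8=56 best=210, r--
l=2 r=9: min(19,1)*7=7 best=210, r--
l=2 r=8: min(19,13)*6=78 best=210, r--
l=2 r=7: min(19,15)*5=75 best=210, r--
l=2 r=6: min(19,15)*4=60 best=210, r--
l=2 r=5: min(19,19)*3=57 best=210, r--

l=2, r=4, best area=210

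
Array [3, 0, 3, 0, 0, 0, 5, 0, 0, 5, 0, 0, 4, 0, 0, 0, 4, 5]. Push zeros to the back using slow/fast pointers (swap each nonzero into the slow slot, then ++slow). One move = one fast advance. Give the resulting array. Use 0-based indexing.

[3, 3, 5, 5, 4, 4, 5, 0, 0, 0, 0, 0, 0, 0, 0, 0, 0, 0]

(s=0,f=0) a[fast]=3≠0 swap→a[0]=3 → slow++,fast++
(s=1,f=1) a[fast]=0 → fast++
(s=1,f=2) a[fast]=3≠0 swap→a[1]=3 → slow++,fast++
(s=2,f=3) a[fast]=0 → fast++
(s=2,f=4) a[fast]=0 → fast++
(s=2,f=5) a[fast]=0 → fast++
(s=2,f=6) a[fast]=5≠0 swap→a[2]=5 → slow++,fast++
(s=3,f=7) a[fast]=0 → fast++
(s=3,f=8) a[fast]=0 → fast++
(s=3,f=9) a[fast]=5≠0 swap→a[3]=5 → slow++,fast++
(s=4,f=10) a[fast]=0 → fast++
(s=4,f=11) a[fast]=0 → fast++
(s=4,f=12) a[fast]=4≠0 swap→a[4]=4 → slow++,fast++
(s=5,f=13) a[fast]=0 → fast++
(s=5,f=14) a[fast]=0 → fast++
(s=5,f=15) a[fast]=0 → fast++
(s=5,f=16) a[fast]=4≠0 swap→a[5]=4 → slow++,fast++
(s=6,f=17) a[fast]=5≠0 swap→a[6]=5 → slow++,fast++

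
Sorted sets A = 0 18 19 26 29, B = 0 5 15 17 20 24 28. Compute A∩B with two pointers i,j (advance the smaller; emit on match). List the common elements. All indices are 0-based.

intersection = [0]

[i=0,j=0] 0==0 emit → i++,j++
[i=1,j=1] 18>5 → j++
[i=1,j=2] 18>15 → j++
[i=1,j=3] 18>17 → j++
[i=1,j=4] 18<20 → i++
[i=2,j=4] 19<20 → i++
[i=3,j=4] 26>20 → j++
[i=3,j=5] 26>24 → j++
[i=3,j=6] 26<28 → i++
[i=4,j=6] 29>28 → j++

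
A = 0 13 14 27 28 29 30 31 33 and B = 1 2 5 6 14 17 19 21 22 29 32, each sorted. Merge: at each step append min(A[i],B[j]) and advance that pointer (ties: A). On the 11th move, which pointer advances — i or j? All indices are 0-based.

j

[i=0,j=0] A[i]=0<=B[j]=1 take 0 → i++
[i=1,j=0] A[i]=13>B[j]=1 take 1 → j++
[i=1,j=1] A[i]=13>B[j]=2 take 2 → j++
[i=1,j=2] A[i]=13>B[j]=5 take 5 → j++
[i=1,j=3] A[i]=13>B[j]=6 take 6 → j++
[i=1,j=4] A[i]=13<=B[j]=14 take 13 → i++
[i=2,j=4] A[i]=14<=B[j]=14 take 14 → i++
[i=3,j=4] A[i]=27>B[j]=14 take 14 → j++
[i=3,j=5] A[i]=27>B[j]=17 take 17 → j++
[i=3,j=6] A[i]=27>B[j]=19 take 19 → j++
[i=3,j=7] A[i]=27>B[j]=21 take 21 → j++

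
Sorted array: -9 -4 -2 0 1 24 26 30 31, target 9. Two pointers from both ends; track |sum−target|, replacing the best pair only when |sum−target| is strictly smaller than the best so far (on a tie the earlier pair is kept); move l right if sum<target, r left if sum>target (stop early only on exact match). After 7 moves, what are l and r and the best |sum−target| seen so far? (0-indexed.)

l=0 r=8: -9+31=22 d=13 *, r--
l=0 r=7: -9+30=21 d=12 *, r--
l=0 r=6: -9+26=17 d=8 *, r--
l=0 r=5: -9+24=15 d=6 *, r--
l=0 r=4: -9+1=-8 d=17, l++
l=1 r=4: -4+1=-3 d=12, l++
l=2 r=4: -2+1=-1 d=10, l++

l=3, r=4, best |Δ|=6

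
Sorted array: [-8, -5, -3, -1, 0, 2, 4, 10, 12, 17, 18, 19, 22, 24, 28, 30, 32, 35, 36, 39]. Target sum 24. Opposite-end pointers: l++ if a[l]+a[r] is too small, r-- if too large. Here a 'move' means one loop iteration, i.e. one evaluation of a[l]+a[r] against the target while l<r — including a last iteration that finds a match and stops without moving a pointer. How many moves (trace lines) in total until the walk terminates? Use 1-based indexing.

l=1 r=20: -8+39=31 >24, r--
l=1 r=19: -8+36=28 >24, r--
l=1 r=18: -8+35=27 >24, r--
l=1 r=17: -8+32=24, found

4 moves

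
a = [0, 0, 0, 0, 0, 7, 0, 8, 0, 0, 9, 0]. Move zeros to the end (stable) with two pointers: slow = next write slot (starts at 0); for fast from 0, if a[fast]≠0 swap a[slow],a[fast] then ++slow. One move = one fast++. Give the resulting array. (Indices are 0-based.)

slow=0 fast=0: a[fast]=0, fast++
slow=0 fast=1: a[fast]=0, fast++
slow=0 fast=2: a[fast]=0, fast++
slow=0 fast=3: a[fast]=0, fast++
slow=0 fast=4: a[fast]=0, fast++
slow=0 fast=5: a[fast]=7≠0 swap→a[0]=7, slow++,fast++
slow=1 fast=6: a[fast]=0, fast++
slow=1 fast=7: a[fast]=8≠0 swap→a[1]=8, slow++,fast++
slow=2 fast=8: a[fast]=0, fast++
slow=2 fast=9: a[fast]=0, fast++
slow=2 fast=10: a[fast]=9≠0 swap→a[2]=9, slow++,fast++
slow=3 fast=11: a[fast]=0, fast++

[7, 8, 9, 0, 0, 0, 0, 0, 0, 0, 0, 0]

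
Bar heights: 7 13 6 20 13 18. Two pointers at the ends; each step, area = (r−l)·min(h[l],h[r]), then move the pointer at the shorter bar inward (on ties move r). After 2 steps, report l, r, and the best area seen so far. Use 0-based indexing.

l=2, r=5, best area=52

[0,5] min(7,18)*5=35 best=35 * → l++
[1,5] min(13,18)*4=52 best=52 * → l++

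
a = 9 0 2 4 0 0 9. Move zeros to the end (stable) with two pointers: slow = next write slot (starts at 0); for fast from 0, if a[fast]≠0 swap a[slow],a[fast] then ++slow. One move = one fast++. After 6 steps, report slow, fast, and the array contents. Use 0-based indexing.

slow=3, fast=6, a=[9, 2, 4, 0, 0, 0, 9]

(s=0,f=0) a[fast]=9≠0 swap→a[0]=9 → slow++,fast++
(s=1,f=1) a[fast]=0 → fast++
(s=1,f=2) a[fast]=2≠0 swap→a[1]=2 → slow++,fast++
(s=2,f=3) a[fast]=4≠0 swap→a[2]=4 → slow++,fast++
(s=3,f=4) a[fast]=0 → fast++
(s=3,f=5) a[fast]=0 → fast++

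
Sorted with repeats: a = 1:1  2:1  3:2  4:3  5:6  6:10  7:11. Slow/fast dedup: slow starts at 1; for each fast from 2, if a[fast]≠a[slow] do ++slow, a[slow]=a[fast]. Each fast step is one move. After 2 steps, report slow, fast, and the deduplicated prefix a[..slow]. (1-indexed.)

slow=2, fast=4, prefix=[1, 2]

(s=1,f=2) a[fast]=1=a[slow] dup → fast++
(s=1,f=3) a[fast]=2≠a[slow]=1 write a[2]=2 → slow++,fast++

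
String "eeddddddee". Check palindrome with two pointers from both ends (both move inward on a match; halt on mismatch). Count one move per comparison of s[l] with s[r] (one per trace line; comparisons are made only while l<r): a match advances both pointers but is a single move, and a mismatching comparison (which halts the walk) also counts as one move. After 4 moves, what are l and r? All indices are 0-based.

l=0 r=9: 'e'=='e', l++,r--
l=1 r=8: 'e'=='e', l++,r--
l=2 r=7: 'd'=='d', l++,r--
l=3 r=6: 'd'=='d', l++,r--

l=4, r=5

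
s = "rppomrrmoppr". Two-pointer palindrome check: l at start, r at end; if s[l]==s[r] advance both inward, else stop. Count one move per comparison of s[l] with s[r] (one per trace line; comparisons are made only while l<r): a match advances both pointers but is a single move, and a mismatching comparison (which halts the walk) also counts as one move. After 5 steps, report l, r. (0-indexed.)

l=0 r=11: 'r'=='r', l++,r--
l=1 r=10: 'p'=='p', l++,r--
l=2 r=9: 'p'=='p', l++,r--
l=3 r=8: 'o'=='o', l++,r--
l=4 r=7: 'm'=='m', l++,r--

l=5, r=6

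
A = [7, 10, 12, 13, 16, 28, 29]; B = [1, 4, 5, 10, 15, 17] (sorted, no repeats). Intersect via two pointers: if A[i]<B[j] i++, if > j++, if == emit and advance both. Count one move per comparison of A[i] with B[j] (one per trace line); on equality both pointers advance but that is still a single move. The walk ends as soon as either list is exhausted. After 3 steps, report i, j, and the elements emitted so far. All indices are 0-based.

[i=0,j=0] 7>1 → j++
[i=0,j=1] 7>4 → j++
[i=0,j=2] 7>5 → j++

i=0, j=3, emitted=[]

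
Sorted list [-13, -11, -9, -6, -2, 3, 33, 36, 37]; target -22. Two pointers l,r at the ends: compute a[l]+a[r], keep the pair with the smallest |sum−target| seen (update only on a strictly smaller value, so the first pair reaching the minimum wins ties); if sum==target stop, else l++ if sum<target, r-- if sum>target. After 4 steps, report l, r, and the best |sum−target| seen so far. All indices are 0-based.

l=0 r=8: -13+37=24 d=46 *, r--
l=0 r=7: -13+36=23 d=45 *, r--
l=0 r=6: -13+33=20 d=42 *, r--
l=0 r=5: -13+3=-10 d=12 *, r--

l=0, r=4, best |Δ|=12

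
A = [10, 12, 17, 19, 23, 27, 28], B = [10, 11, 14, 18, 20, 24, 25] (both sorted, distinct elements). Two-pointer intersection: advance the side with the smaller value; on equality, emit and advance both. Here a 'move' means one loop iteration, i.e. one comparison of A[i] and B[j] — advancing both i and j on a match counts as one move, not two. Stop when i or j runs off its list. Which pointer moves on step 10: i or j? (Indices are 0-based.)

[i=0,j=0] 10==10 emit → i++,j++
[i=1,j=1] 12>11 → j++
[i=1,j=2] 12<14 → i++
[i=2,j=2] 17>14 → j++
[i=2,j=3] 17<18 → i++
[i=3,j=3] 19>18 → j++
[i=3,j=4] 19<20 → i++
[i=4,j=4] 23>20 → j++
[i=4,j=5] 23<24 → i++
[i=5,j=5] 27>24 → j++

j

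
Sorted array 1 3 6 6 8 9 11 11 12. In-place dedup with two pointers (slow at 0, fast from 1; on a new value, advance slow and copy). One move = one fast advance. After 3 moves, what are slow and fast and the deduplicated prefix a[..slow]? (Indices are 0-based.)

(s=0,f=1) a[fast]=3≠a[slow]=1 write a[1]=3 → slow++,fast++
(s=1,f=2) a[fast]=6≠a[slow]=3 write a[2]=6 → slow++,fast++
(s=2,f=3) a[fast]=6=a[slow] dup → fast++

slow=2, fast=4, prefix=[1, 3, 6]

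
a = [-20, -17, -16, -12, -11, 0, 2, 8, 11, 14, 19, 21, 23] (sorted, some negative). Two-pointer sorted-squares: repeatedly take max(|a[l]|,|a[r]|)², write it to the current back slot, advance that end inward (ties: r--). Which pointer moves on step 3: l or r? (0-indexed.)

[0,12] |-20|<=|23| out[12]=529 → r--
[0,11] |-20|<=|21| out[11]=441 → r--
[0,10] |-20|>|19| out[10]=400 → l++

l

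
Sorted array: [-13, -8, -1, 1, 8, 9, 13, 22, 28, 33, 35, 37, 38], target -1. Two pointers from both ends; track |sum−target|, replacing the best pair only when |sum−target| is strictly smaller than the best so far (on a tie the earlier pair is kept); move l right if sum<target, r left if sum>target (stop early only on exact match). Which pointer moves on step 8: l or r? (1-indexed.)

l=1 r=13: -13+38=25 d=26 *, r--
l=1 r=12: -13+37=24 d=25 *, r--
l=1 r=11: -13+35=22 d=23 *, r--
l=1 r=10: -13+33=20 d=21 *, r--
l=1 r=9: -13+28=15 d=16 *, r--
l=1 r=8: -13+22=9 d=10 *, r--
l=1 r=7: -13+13=0 d=1 *, r--
l=1 r=6: -13+9=-4 d=3, l++

l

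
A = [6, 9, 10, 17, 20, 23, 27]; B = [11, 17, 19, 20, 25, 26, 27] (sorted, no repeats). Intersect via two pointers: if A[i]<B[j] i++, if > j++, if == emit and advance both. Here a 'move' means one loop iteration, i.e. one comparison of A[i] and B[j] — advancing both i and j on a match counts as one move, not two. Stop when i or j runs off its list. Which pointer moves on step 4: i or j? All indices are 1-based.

j

i=1 j=1: 6<11, i++
i=2 j=1: 9<11, i++
i=3 j=1: 10<11, i++
i=4 j=1: 17>11, j++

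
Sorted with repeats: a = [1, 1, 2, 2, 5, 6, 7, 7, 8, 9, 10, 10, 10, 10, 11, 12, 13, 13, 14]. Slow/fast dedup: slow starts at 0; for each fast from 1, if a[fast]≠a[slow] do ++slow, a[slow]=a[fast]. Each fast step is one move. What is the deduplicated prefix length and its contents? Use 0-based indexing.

length 12; prefix = [1, 2, 5, 6, 7, 8, 9, 10, 11, 12, 13, 14]

(s=0,f=1) a[fast]=1=a[slow] dup → fast++
(s=0,f=2) a[fast]=2≠a[slow]=1 write a[1]=2 → slow++,fast++
(s=1,f=3) a[fast]=2=a[slow] dup → fast++
(s=1,f=4) a[fast]=5≠a[slow]=2 write a[2]=5 → slow++,fast++
(s=2,f=5) a[fast]=6≠a[slow]=5 write a[3]=6 → slow++,fast++
(s=3,f=6) a[fast]=7≠a[slow]=6 write a[4]=7 → slow++,fast++
(s=4,f=7) a[fast]=7=a[slow] dup → fast++
(s=4,f=8) a[fast]=8≠a[slow]=7 write a[5]=8 → slow++,fast++
(s=5,f=9) a[fast]=9≠a[slow]=8 write a[6]=9 → slow++,fast++
(s=6,f=10) a[fast]=10≠a[slow]=9 write a[7]=10 → slow++,fast++
(s=7,f=11) a[fast]=10=a[slow] dup → fast++
(s=7,f=12) a[fast]=10=a[slow] dup → fast++
(s=7,f=13) a[fast]=10=a[slow] dup → fast++
(s=7,f=14) a[fast]=11≠a[slow]=10 write a[8]=11 → slow++,fast++
(s=8,f=15) a[fast]=12≠a[slow]=11 write a[9]=12 → slow++,fast++
(s=9,f=16) a[fast]=13≠a[slow]=12 write a[10]=13 → slow++,fast++
(s=10,f=17) a[fast]=13=a[slow] dup → fast++
(s=10,f=18) a[fast]=14≠a[slow]=13 write a[11]=14 → slow++,fast++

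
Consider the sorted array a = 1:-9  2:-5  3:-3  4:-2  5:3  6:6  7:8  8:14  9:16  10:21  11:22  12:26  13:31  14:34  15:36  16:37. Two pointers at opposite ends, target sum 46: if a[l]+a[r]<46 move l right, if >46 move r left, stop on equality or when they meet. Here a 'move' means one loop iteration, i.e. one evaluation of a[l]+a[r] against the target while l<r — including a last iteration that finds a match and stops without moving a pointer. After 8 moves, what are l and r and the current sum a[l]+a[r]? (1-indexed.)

[1,16] -9+37=28 <46 → l++
[2,16] -5+37=32 <46 → l++
[3,16] -3+37=34 <46 → l++
[4,16] -2+37=35 <46 → l++
[5,16] 3+37=40 <46 → l++
[6,16] 6+37=43 <46 → l++
[7,16] 8+37=45 <46 → l++
[8,16] 14+37=51 >46 → r--

l=8, r=15, sum=50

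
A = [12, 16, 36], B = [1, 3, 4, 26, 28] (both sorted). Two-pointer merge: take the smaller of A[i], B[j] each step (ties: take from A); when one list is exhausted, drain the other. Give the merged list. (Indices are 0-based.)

[i=0,j=0] A[i]=12>B[j]=1 take 1 → j++
[i=0,j=1] A[i]=12>B[j]=3 take 3 → j++
[i=0,j=2] A[i]=12>B[j]=4 take 4 → j++
[i=0,j=3] A[i]=12<=B[j]=26 take 12 → i++
[i=1,j=3] A[i]=16<=B[j]=26 take 16 → i++
[i=2,j=3] A[i]=36>B[j]=26 take 26 → j++
[i=2,j=4] A[i]=36>B[j]=28 take 28 → j++
[i=2,j=5] B done, take A[i]=36 → i++

[1, 3, 4, 12, 16, 26, 28, 36]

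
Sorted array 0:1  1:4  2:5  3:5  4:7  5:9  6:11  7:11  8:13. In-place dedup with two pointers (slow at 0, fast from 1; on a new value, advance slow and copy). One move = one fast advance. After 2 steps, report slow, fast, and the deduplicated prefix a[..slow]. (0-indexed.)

(s=0,f=1) a[fast]=4≠a[slow]=1 write a[1]=4 → slow++,fast++
(s=1,f=2) a[fast]=5≠a[slow]=4 write a[2]=5 → slow++,fast++

slow=2, fast=3, prefix=[1, 4, 5]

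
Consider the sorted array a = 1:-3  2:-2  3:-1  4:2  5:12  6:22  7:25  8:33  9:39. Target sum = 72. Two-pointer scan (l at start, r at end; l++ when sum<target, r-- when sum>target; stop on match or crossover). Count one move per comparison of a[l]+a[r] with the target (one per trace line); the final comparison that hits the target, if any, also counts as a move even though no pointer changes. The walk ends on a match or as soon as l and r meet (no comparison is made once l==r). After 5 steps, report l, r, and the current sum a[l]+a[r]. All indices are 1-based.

[1,9] -3+39=36 <72 → l++
[2,9] -2+39=37 <72 → l++
[3,9] -1+39=38 <72 → l++
[4,9] 2+39=41 <72 → l++
[5,9] 12+39=51 <72 → l++

l=6, r=9, sum=61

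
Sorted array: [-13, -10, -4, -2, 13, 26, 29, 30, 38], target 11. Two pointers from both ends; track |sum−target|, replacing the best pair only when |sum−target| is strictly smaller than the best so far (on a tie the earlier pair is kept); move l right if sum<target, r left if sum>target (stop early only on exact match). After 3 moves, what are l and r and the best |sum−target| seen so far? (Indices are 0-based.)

l=0 r=8: -13+38=25 d=14 *, r--
l=0 r=7: -13+30=17 d=6 *, r--
l=0 r=6: -13+29=16 d=5 *, r--

l=0, r=5, best |Δ|=5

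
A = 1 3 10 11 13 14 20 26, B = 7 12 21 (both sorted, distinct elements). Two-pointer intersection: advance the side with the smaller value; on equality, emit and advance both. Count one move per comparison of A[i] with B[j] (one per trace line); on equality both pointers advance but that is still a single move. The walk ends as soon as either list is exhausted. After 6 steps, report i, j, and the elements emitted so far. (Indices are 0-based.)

i=4, j=2, emitted=[]

i=0 j=0: 1<7, i++
i=1 j=0: 3<7, i++
i=2 j=0: 10>7, j++
i=2 j=1: 10<12, i++
i=3 j=1: 11<12, i++
i=4 j=1: 13>12, j++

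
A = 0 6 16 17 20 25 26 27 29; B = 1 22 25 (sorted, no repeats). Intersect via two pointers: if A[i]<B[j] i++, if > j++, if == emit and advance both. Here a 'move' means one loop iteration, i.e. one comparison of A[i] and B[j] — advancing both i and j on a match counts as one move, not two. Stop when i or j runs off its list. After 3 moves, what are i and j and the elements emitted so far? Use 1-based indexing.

i=1 j=1: 0<1, i++
i=2 j=1: 6>1, j++
i=2 j=2: 6<22, i++

i=3, j=2, emitted=[]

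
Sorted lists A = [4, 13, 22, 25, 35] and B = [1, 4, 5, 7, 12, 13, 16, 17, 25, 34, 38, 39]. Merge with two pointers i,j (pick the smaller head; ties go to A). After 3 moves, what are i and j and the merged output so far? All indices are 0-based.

i=0 j=0: A[i]=4>B[j]=1 take 1, j++
i=0 j=1: A[i]=4<=B[j]=4 take 4, i++
i=1 j=1: A[i]=13>B[j]=4 take 4, j++

i=1, j=2, merged so far=[1, 4, 4]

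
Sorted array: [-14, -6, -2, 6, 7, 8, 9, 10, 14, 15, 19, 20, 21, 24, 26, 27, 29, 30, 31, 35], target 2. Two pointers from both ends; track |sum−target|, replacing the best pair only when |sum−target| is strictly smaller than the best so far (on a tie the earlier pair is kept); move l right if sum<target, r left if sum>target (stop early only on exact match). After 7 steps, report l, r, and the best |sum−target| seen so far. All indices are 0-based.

l=0, r=12, best |Δ|=8

[0,19] -14+35=21 d=19 * → r--
[0,18] -14+31=17 d=15 * → r--
[0,17] -14+30=16 d=14 * → r--
[0,16] -14+29=15 d=13 * → r--
[0,15] -14+27=13 d=11 * → r--
[0,14] -14+26=12 d=10 * → r--
[0,13] -14+24=10 d=8 * → r--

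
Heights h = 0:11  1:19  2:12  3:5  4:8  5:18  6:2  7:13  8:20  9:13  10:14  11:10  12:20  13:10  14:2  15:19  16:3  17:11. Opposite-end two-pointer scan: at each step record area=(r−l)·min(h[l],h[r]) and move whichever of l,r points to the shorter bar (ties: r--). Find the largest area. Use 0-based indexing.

max area = 266

[0,17] min(11,11)*17=187 best=187 * → r--
[0,16] min(11,3)*16=48 best=187 → r--
[0,15] min(11,19)*15=165 best=187 → l++
[1,15] min(19,19)*14=266 best=266 * → r--
[1,14] min(19,2)*13=26 best=266 → r--
[1,13] min(19,10)*12=120 best=266 → r--
[1,12] min(19,20)*11=209 best=266 → l++
[2,12] min(12,20)*10=120 best=266 → l++
[3,12] min(5,20)*9=45 best=266 → l++
[4,12] min(8,20)*8=64 best=266 → l++
[5,12] min(18,20)*7=126 best=266 → l++
[6,12] min(2,20)*6=12 best=266 → l++
[7,12] min(13,20)*5=65 best=266 → l++
[8,12] min(20,20)*4=80 best=266 → r--
[8,11] min(20,10)*3=30 best=266 → r--
[8,10] min(20,14)*2=28 best=266 → r--
[8,9] min(20,13)*1=13 best=266 → r--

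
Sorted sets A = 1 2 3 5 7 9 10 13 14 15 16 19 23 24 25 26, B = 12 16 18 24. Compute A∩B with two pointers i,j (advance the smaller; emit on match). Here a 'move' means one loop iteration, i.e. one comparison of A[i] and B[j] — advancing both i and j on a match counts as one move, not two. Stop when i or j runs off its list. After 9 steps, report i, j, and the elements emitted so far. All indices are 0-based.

i=8, j=1, emitted=[]

i=0 j=0: 1<12, i++
i=1 j=0: 2<12, i++
i=2 j=0: 3<12, i++
i=3 j=0: 5<12, i++
i=4 j=0: 7<12, i++
i=5 j=0: 9<12, i++
i=6 j=0: 10<12, i++
i=7 j=0: 13>12, j++
i=7 j=1: 13<16, i++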